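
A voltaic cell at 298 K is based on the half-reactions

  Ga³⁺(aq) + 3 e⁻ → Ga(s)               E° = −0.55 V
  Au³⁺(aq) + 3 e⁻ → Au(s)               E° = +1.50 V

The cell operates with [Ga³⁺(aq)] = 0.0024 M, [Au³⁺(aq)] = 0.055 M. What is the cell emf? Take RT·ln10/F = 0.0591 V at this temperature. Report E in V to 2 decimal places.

+2.08 V

The Au³⁺/Au couple has the more positive E°, so it is the cathode; Ga³⁺/Ga is the anode.
The standard potential is +1.50 − (−0.55) = +2.05 V and the balanced reaction transfers n = 3 electrons.
For the overall reaction Au³⁺(aq) + Ga(s) → Au(s) + Ga³⁺(aq), Q = [Ga³⁺(aq)] / [Au³⁺(aq)] = 0.0436, giving log Q = −1.360.
E = E° − (0.0591/n)·log Q = +2.05 − (0.0591/3)(−1.360) = +2.08 V.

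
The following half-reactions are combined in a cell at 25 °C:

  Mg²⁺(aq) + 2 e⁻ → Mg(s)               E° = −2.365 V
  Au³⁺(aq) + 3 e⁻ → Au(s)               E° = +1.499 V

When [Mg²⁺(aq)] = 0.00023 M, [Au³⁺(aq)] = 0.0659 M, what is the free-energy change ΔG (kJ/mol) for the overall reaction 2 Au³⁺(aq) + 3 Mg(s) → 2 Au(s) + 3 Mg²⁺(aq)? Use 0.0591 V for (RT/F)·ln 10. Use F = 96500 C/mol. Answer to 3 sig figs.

The standard cell potential is +1.499 − (−2.365) = +3.864 V, with n = 6 electrons in the balanced equation.
Q = [Mg²⁺(aq)]^3 / [Au³⁺(aq)]^2 = 2.8×10^−9, so log Q = −8.553 and E = +3.864 − (0.0591/6)(−8.553) = +3.9482 V.
Then ΔG = −nFE = −6 × 96500 × +3.9482 J/mol = −2290 kJ/mol.

−2290 kJ/mol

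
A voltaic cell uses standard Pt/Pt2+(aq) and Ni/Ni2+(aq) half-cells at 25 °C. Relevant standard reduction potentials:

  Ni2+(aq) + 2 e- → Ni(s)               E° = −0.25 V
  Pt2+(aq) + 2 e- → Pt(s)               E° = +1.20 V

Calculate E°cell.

Of the two couples in this cell, the one with the more positive reduction potential is reduced at the cathode: here that is Pt²⁺/Pt (+1.20 V); Ni²⁺/Ni (−0.25 V) is the anode.
E°cell = E°(cathode) − E°(anode) = +1.20 − (−0.25) = +1.45 V.

+1.45 V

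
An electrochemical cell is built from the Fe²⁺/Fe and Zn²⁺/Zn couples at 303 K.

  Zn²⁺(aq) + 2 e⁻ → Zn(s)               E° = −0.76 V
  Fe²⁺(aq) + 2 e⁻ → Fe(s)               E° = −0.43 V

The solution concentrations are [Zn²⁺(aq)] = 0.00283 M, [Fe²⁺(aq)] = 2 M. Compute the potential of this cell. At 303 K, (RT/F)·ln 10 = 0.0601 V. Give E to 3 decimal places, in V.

+0.416 V

Fe²⁺/Fe is reduced (cathode, E° = −0.43 V) and Zn²⁺/Zn is oxidized (anode).
The standard potential is −0.43 − (−0.76) = +0.33 V and the balanced reaction transfers n = 2 electrons.
For the overall reaction Fe²⁺(aq) + Zn(s) → Fe(s) + Zn²⁺(aq), Q = [Zn²⁺(aq)] / [Fe²⁺(aq)] = 0.00142, giving log Q = −2.849.
Applying E = E° − (RT ln10/nF)·log Q gives +0.33 − (0.0601/2)(−2.849) = +0.416 V.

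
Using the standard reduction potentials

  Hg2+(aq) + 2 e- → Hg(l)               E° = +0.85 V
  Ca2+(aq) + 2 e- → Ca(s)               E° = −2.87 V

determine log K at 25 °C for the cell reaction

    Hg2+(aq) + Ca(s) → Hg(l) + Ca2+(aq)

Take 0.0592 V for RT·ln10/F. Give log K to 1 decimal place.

log K = 125.7

The Hg²⁺/Hg couple is reduced (cathode); E°cell = +0.85 − (−2.87) = +3.72 V with n = 2.
At equilibrium E = 0, so log K = nE°cell / 0.0592 = (2)(+3.72) / 0.0592 = 125.7.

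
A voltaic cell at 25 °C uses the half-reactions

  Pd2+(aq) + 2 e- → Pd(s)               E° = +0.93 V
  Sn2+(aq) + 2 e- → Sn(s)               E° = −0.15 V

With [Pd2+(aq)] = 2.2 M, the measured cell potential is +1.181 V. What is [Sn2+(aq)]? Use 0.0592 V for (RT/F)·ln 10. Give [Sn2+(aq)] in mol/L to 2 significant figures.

With Pd²⁺/Pd at the cathode and Sn²⁺/Sn at the anode, E°cell = +0.93 − (−0.15) = +1.08 V (n = 2).
From the Nernst equation, log Q = n(E° − E)/0.0592 = 2·(+1.08 − (+1.181))/0.0592 = −3.412.
For Pd2+(aq) + Sn(s) → Pd(s) + Sn2+(aq), the reaction quotient is Q = [Sn2+(aq)] / [Pd2+(aq)].
Solving for the unknown gives log [Sn2+(aq)] = −3.070, so [Sn2+(aq)] ≈ 0.00085 M.

0.00085 M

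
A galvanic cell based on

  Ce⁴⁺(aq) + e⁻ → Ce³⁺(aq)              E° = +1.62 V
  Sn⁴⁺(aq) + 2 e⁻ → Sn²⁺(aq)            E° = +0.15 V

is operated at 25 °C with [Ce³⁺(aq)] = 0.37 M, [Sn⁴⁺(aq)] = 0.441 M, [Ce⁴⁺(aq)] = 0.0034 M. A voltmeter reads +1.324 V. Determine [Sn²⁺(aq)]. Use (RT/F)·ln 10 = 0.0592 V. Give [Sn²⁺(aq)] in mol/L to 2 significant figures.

The Ce⁴⁺/Ce³⁺ couple has the larger reduction potential, so it is the cathode: E°cell = +1.62 − (+0.15) = +1.47 V and n = 2.
Since E = E° − (0.0592/n)·log Q, log Q = n(E° − E)/0.0592 = 4.932.
For 2 Ce⁴⁺(aq) + Sn²⁺(aq) → 2 Ce³⁺(aq) + Sn⁴⁺(aq), the reaction quotient is Q = ([Ce³⁺(aq)]^2·[Sn⁴⁺(aq)]) / ([Ce⁴⁺(aq)]^2·[Sn²⁺(aq)]).
Substituting the known concentrations and solving, log [Sn²⁺(aq)] = −1.214 and [Sn²⁺(aq)] = 0.061 M.

0.061 M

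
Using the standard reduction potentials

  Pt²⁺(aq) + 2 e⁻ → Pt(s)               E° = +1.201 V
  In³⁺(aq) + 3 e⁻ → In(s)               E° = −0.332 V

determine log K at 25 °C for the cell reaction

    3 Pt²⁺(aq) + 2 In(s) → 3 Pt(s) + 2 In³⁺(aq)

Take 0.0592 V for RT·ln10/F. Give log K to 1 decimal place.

log K = 155.4

The Pt²⁺/Pt couple is reduced (cathode); E°cell = +1.201 − (−0.332) = +1.533 V with n = 6.
At equilibrium E = 0, so log K = nE°cell / 0.0592 = (6)(+1.533) / 0.0592 = 155.4.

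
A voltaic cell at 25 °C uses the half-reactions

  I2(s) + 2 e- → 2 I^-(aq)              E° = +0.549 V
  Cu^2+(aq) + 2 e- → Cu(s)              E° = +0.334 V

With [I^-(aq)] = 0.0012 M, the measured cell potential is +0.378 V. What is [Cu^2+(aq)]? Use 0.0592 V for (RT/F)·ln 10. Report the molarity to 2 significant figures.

2.2 M

I₂/I⁻ is the cathode (higher E°); E°cell = +0.549 − (+0.334) = +0.215 V with n = 2.
Since E = E° − (0.0592/n)·log Q, log Q = n(E° − E)/0.0592 = −5.507.
For I2(s) + Cu(s) → 2 I^-(aq) + Cu^2+(aq), the reaction quotient is Q = [I^-(aq)]^2·[Cu^2+(aq)].
Isolating [Cu^2+(aq)] in Q = 10^{−5.507} yields log [Cu^2+(aq)] = 0.335, i.e. 2.2 M.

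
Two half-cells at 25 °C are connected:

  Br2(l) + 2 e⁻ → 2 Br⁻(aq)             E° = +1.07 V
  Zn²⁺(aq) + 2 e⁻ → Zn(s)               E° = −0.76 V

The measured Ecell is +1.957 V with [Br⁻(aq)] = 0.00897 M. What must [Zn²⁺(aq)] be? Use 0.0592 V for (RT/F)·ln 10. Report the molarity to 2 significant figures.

0.64 M

The Br₂/Br⁻ couple has the larger reduction potential, so it is the cathode: E°cell = +1.07 − (−0.76) = +1.83 V and n = 2.
Rearranging E = E° − (0.0592/n)·log Q gives log Q = 2(+1.83 − (+1.957))/0.0592 = −4.291.
Balancing electrons gives Br2(l) + Zn(s) → 2 Br⁻(aq) + Zn²⁺(aq); thus Q = [Br⁻(aq)]^2·[Zn²⁺(aq)].
Solving for the unknown gives log [Zn²⁺(aq)] = −0.197, so [Zn²⁺(aq)] ≈ 0.64 M.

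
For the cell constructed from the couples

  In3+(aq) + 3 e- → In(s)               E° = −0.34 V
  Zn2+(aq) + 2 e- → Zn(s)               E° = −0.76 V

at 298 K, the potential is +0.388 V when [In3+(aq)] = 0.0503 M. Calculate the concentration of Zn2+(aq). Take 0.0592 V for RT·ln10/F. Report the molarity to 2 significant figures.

1.6 M

The In³⁺/In couple has the larger reduction potential, so it is the cathode: E°cell = −0.34 − (−0.76) = +0.42 V and n = 6.
Rearranging E = E° − (0.0592/n)·log Q gives log Q = 6(+0.42 − (+0.388))/0.0592 = 3.243.
For 2 In3+(aq) + 3 Zn(s) → 2 In(s) + 3 Zn2+(aq), the reaction quotient is Q = [Zn2+(aq)]^3 / [In3+(aq)]^2.
Solving for the unknown gives log [Zn2+(aq)] = 0.215, so [Zn2+(aq)] ≈ 1.6 M.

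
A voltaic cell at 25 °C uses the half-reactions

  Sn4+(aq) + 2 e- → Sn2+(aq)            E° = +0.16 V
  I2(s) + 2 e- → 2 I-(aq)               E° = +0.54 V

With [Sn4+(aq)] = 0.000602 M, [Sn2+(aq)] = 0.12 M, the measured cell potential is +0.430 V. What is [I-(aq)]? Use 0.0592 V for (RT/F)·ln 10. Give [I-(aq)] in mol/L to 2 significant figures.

The I₂/I⁻ couple has the larger reduction potential, so it is the cathode: E°cell = +0.54 − (+0.16) = +0.38 V and n = 2.
From the Nernst equation, log Q = n(E° − E)/0.0592 = 2·(+0.38 − (+0.430))/0.0592 = −1.689.
For I2(s) + Sn2+(aq) → 2 I-(aq) + Sn4+(aq), the reaction quotient is Q = ([I-(aq)]^2·[Sn4+(aq)]) / [Sn2+(aq)].
Isolating [I-(aq)] in Q = 10^{−1.689} yields log [I-(aq)] = 0.305, i.e. 2.0 M.

2.0 M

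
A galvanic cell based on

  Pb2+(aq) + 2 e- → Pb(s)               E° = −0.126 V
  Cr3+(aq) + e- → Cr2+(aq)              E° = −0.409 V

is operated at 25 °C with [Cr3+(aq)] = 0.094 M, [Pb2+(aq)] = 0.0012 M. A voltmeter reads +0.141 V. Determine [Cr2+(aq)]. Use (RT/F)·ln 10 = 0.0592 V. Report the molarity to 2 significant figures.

With Pb²⁺/Pb at the cathode and Cr³⁺/Cr²⁺ at the anode, E°cell = −0.126 − (−0.409) = +0.283 V (n = 2).
Rearranging E = E° − (0.0592/n)·log Q gives log Q = 2(+0.283 − (+0.141))/0.0592 = 4.797.
For Pb2+(aq) + 2 Cr2+(aq) → Pb(s) + 2 Cr3+(aq), the reaction quotient is Q = [Cr3+(aq)]^2 / ([Pb2+(aq)]·[Cr2+(aq)]^2).
Solving for the unknown gives log [Cr2+(aq)] = −1.965, so [Cr2+(aq)] ≈ 0.011 M.

0.011 M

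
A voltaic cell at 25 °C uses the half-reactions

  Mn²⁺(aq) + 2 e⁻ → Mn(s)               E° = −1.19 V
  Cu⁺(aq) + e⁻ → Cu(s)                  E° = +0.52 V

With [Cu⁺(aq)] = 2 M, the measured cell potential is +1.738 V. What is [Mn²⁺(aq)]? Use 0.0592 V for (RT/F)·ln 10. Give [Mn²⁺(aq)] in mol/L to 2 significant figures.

0.45 M

With Cu⁺/Cu at the cathode and Mn²⁺/Mn at the anode, E°cell = +0.52 − (−1.19) = +1.71 V (n = 2).
From the Nernst equation, log Q = n(E° − E)/0.0592 = 2·(+1.71 − (+1.738))/0.0592 = −0.946.
For 2 Cu⁺(aq) + Mn(s) → 2 Cu(s) + Mn²⁺(aq), the reaction quotient is Q = [Mn²⁺(aq)] / [Cu⁺(aq)]^2.
Solving for the unknown gives log [Mn²⁺(aq)] = −0.344, so [Mn²⁺(aq)] ≈ 0.45 M.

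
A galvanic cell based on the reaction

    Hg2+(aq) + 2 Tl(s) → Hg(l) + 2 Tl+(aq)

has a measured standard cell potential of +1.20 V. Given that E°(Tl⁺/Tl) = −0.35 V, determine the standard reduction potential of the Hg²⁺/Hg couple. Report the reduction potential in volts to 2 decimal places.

+0.85 V

In the reaction as written the Hg²⁺/Hg couple is reduced (cathode) and Tl⁺/Tl is oxidized (anode), so E°cell = E°(Hg²⁺/Hg) − E°(Tl⁺/Tl).
E°(Hg²⁺/Hg) = E°cell + E°(anode) = +1.20 + (−0.35) = +0.85 V.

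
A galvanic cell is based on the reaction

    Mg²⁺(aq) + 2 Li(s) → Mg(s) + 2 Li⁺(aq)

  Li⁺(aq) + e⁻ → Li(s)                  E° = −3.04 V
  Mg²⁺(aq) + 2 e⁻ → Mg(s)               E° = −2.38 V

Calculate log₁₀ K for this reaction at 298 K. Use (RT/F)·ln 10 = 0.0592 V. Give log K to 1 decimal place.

log K = 22.3

The Mg²⁺/Mg couple is reduced (cathode); E°cell = −2.38 − (−3.04) = +0.66 V with n = 2.
At equilibrium E = 0, so log K = nE°cell / 0.0592 = (2)(+0.66) / 0.0592 = 22.3.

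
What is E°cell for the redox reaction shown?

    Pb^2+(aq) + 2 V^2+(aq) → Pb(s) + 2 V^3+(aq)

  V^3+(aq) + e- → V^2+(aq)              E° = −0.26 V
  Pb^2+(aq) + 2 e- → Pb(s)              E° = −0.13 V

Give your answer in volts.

Pb^2+(aq) gains electrons, so the Pb²⁺/Pb couple is the cathode; the V³⁺/V²⁺ couple is the anode.
E°cell = E°(cathode) − E°(anode) = −0.13 − (−0.26) = +0.13 V.

+0.13 V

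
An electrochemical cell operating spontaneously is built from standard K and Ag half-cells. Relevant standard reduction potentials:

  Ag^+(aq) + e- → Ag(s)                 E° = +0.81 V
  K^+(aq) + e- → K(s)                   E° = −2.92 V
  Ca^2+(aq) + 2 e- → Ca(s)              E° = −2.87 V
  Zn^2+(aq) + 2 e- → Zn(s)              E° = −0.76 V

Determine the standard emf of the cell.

The Ag⁺/Ag couple has the higher E°, so Ag ion is reduced (cathode) and K is oxidized (anode).
E°cell = E°(cathode) − E°(anode) = +0.81 − (−2.92) = +3.73 V.

+3.73 V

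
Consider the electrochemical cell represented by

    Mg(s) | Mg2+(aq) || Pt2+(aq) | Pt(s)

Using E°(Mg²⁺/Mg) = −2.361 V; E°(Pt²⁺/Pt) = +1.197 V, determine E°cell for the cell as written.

+3.558 V

By convention the left-hand electrode in cell notation is the anode (oxidation) and the right-hand electrode is the cathode (reduction).
E°cell = E°(right) − E°(left) = +1.197 − (−2.361) = +3.558 V.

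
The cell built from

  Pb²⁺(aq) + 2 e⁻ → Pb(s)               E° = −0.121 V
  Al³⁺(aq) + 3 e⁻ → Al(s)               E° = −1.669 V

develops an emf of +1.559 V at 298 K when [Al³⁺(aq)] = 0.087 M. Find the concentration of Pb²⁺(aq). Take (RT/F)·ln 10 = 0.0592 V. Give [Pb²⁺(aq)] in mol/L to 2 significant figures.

0.46 M

Pb²⁺/Pb is the cathode (higher E°); E°cell = −0.121 − (−1.669) = +1.548 V with n = 6.
From the Nernst equation, log Q = n(E° − E)/0.0592 = 6·(+1.548 − (+1.559))/0.0592 = −1.115.
For 3 Pb²⁺(aq) + 2 Al(s) → 3 Pb(s) + 2 Al³⁺(aq), the reaction quotient is Q = [Al³⁺(aq)]^2 / [Pb²⁺(aq)]^3.
Substituting the known concentrations and solving, log [Pb²⁺(aq)] = −0.335 and [Pb²⁺(aq)] = 0.46 M.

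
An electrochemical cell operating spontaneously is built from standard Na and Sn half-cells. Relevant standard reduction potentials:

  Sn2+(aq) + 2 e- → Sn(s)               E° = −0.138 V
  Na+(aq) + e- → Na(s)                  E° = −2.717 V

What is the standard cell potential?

+2.579 V

The Sn²⁺/Sn couple has the higher E°, so Sn ion is reduced (cathode) and Na is oxidized (anode).
E°cell = E°(cathode) − E°(anode) = −0.138 − (−2.717) = +2.579 V.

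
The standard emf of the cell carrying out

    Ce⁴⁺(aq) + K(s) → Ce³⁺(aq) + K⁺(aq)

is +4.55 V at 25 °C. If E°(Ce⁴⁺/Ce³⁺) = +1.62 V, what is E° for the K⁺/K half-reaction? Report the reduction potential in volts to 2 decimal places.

In the reaction as written the Ce⁴⁺/Ce³⁺ couple is reduced (cathode) and K⁺/K is oxidized (anode), so E°cell = E°(Ce⁴⁺/Ce³⁺) − E°(K⁺/K).
E°(K⁺/K) = E°(cathode) − E°cell = +1.62 − (+4.55) = −2.93 V.

−2.93 V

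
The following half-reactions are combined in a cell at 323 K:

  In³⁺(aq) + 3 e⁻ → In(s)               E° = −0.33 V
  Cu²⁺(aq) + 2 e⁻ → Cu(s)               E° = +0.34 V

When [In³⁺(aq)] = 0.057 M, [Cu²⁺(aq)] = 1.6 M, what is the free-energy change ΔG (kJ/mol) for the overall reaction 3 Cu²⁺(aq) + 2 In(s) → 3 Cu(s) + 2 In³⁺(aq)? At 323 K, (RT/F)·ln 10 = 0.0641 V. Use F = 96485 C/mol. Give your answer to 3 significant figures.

−407 kJ/mol

The standard cell potential is +0.34 − (−0.33) = +0.67 V, with n = 6 electrons in the balanced equation.
Here Q = [In³⁺(aq)]^2 / [Cu²⁺(aq)]^3 = 0.000793 (log Q = −3.101), giving E = +0.67 − (0.0641/6)·(−3.101) = +0.7031 V.
Then ΔG = −nFE = −6 × 96485 × +0.7031 J/mol = −407 kJ/mol.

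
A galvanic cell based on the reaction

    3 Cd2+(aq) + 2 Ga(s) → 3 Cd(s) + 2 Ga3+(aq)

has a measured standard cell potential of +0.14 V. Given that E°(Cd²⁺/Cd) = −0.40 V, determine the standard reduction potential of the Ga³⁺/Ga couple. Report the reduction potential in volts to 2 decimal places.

In the reaction as written the Cd²⁺/Cd couple is reduced (cathode) and Ga³⁺/Ga is oxidized (anode), so E°cell = E°(Cd²⁺/Cd) − E°(Ga³⁺/Ga).
E°(Ga³⁺/Ga) = E°(cathode) − E°cell = −0.40 − (+0.14) = −0.54 V.

−0.54 V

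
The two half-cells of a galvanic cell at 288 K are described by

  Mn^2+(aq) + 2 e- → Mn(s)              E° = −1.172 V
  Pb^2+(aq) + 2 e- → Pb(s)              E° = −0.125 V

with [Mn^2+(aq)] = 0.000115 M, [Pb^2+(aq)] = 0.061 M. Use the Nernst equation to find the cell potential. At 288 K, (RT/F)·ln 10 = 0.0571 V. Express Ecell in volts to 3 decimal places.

+1.125 V

Since E°(Pb²⁺/Pb) > E°(Mn²⁺/Mn), Pb²⁺/Pb serves as the cathode.
The standard potential is −0.125 − (−1.172) = +1.047 V and the balanced reaction transfers n = 2 electrons.
For the overall reaction Pb^2+(aq) + Mn(s) → Pb(s) + Mn^2+(aq), Q = [Mn^2+(aq)] / [Pb^2+(aq)] = 0.00189, giving log Q = −2.725.
By the Nernst equation, E = +1.047 − (0.0571/2)·(−2.725) = +1.125 V.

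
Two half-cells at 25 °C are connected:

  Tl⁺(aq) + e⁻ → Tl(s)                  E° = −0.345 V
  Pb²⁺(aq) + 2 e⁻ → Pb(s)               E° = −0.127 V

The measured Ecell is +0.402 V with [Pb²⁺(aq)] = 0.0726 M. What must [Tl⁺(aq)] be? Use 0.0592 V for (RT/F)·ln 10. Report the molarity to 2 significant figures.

0.00021 M

With Pb²⁺/Pb at the cathode and Tl⁺/Tl at the anode, E°cell = −0.127 − (−0.345) = +0.218 V (n = 2).
Since E = E° − (0.0592/n)·log Q, log Q = n(E° − E)/0.0592 = −6.216.
For Pb²⁺(aq) + 2 Tl(s) → Pb(s) + 2 Tl⁺(aq), the reaction quotient is Q = [Tl⁺(aq)]^2 / [Pb²⁺(aq)].
Solving for the unknown gives log [Tl⁺(aq)] = −3.678, so [Tl⁺(aq)] ≈ 0.00021 M.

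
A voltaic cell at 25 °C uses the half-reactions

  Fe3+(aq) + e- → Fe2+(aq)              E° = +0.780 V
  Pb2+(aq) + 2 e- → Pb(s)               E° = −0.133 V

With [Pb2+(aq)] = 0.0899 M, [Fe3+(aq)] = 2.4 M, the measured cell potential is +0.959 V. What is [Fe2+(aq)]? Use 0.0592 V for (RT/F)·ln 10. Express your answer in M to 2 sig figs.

Fe³⁺/Fe²⁺ is the cathode (higher E°); E°cell = +0.780 − (−0.133) = +0.913 V with n = 2.
From the Nernst equation, log Q = n(E° − E)/0.0592 = 2·(+0.913 − (+0.959))/0.0592 = −1.554.
For 2 Fe3+(aq) + Pb(s) → 2 Fe2+(aq) + Pb2+(aq), the reaction quotient is Q = ([Fe2+(aq)]^2·[Pb2+(aq)]) / [Fe3+(aq)]^2.
Solving for the unknown gives log [Fe2+(aq)] = 0.126, so [Fe2+(aq)] ≈ 1.3 M.

1.3 M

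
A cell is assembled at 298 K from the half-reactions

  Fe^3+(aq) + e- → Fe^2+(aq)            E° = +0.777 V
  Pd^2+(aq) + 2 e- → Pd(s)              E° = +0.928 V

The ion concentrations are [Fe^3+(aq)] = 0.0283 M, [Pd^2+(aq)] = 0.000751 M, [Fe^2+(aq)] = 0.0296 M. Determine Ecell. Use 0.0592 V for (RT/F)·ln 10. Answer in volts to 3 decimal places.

Since E°(Pd²⁺/Pd) > E°(Fe³⁺/Fe²⁺), Pd²⁺/Pd serves as the cathode.
The standard potential is +0.928 − (+0.777) = +0.151 V and the balanced reaction transfers n = 2 electrons.
For the overall reaction Pd^2+(aq) + 2 Fe^2+(aq) → Pd(s) + 2 Fe^3+(aq), Q = [Fe^3+(aq)]^2 / ([Pd^2+(aq)]·[Fe^2+(aq)]^2) = 1.22×10^3, giving log Q = 3.085.
By the Nernst equation, E = +0.151 − (0.0592/2)·(3.085) = +0.060 V.

+0.060 V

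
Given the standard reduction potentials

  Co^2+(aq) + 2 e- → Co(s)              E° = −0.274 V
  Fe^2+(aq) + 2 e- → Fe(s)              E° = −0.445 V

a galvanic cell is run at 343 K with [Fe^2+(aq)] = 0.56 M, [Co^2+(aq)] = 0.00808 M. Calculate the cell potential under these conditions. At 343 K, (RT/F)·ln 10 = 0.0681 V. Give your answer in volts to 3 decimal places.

Since E°(Co²⁺/Co) > E°(Fe²⁺/Fe), Co²⁺/Co serves as the cathode.
The standard potential is −0.274 − (−0.445) = +0.171 V and the balanced reaction transfers n = 2 electrons.
For the overall reaction Co^2+(aq) + Fe(s) → Co(s) + Fe^2+(aq), Q = [Fe^2+(aq)] / [Co^2+(aq)] = 69.3, giving log Q = 1.841.
By the Nernst equation, E = +0.171 − (0.0681/2)·(1.841) = +0.108 V.

+0.108 V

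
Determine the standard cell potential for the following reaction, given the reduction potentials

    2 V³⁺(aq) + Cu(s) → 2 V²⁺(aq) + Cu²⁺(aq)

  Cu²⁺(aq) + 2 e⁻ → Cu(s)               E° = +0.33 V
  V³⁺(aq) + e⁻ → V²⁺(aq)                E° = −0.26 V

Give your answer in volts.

−0.59 V

In the reaction as written, V³⁺(aq) is reduced (cathode) and Cu²⁺(aq) is produced by oxidation at the anode.
E°cell = E°(cathode) − E°(anode) = −0.26 − (+0.33) = −0.59 V.
The negative E°cell means the reaction is non-spontaneous in the direction written.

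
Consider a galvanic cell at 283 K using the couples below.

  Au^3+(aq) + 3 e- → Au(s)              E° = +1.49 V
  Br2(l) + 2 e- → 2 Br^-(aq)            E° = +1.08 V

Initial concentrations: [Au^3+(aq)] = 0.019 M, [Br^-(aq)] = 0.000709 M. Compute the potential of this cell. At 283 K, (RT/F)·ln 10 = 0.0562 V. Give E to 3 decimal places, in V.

+0.201 V

The Au³⁺/Au couple has the more positive E°, so it is the cathode; Br₂/Br⁻ is the anode.
The standard potential is +1.49 − (+1.08) = +0.41 V and the balanced reaction transfers n = 6 electrons.
The balanced reaction is 2 Au^3+(aq) + 6 Br^-(aq) → 2 Au(s) + 3 Br2(l), so Q = 1 / ([Au^3+(aq)]^2·[Br^-(aq)]^6) = 2.18×10^22 and log Q = 22.339.
By the Nernst equation, E = +0.41 − (0.0562/6)·(22.339) = +0.201 V.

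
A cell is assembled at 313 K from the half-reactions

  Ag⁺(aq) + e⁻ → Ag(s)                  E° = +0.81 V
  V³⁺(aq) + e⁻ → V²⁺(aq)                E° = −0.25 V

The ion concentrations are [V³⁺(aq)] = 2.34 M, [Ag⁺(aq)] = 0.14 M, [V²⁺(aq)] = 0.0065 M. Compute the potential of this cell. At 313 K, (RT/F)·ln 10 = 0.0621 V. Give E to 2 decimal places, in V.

+0.85 V

Since E°(Ag⁺/Ag) > E°(V³⁺/V²⁺), Ag⁺/Ag serves as the cathode.
E°cell = +0.81 − (−0.25) = +1.06 V, with n = 1 electron transferred.
Balancing gives Ag⁺(aq) + V²⁺(aq) → Ag(s) + V³⁺(aq); hence Q = [V³⁺(aq)] / ([Ag⁺(aq)]·[V²⁺(aq)]) = 2.57×10^3 (log Q = 3.410).
By the Nernst equation, E = +1.06 − (0.0621/1)·(3.410) = +0.85 V.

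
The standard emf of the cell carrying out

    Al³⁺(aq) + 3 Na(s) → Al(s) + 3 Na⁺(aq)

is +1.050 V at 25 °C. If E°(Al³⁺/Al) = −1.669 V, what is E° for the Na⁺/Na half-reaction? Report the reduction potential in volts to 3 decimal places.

In the reaction as written the Al³⁺/Al couple is reduced (cathode) and Na⁺/Na is oxidized (anode), so E°cell = E°(Al³⁺/Al) − E°(Na⁺/Na).
E°(Na⁺/Na) = E°(cathode) − E°cell = −1.669 − (+1.050) = −2.719 V.

−2.719 V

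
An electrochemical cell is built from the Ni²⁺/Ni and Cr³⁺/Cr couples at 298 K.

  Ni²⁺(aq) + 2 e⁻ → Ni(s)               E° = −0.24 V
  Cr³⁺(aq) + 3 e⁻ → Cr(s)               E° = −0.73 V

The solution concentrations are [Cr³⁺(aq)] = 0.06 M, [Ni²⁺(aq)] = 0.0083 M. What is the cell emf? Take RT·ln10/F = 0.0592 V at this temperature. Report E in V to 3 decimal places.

+0.453 V

Ni²⁺/Ni is reduced (cathode, E° = −0.24 V) and Cr³⁺/Cr is oxidized (anode).
E°cell = −0.24 − (−0.73) = +0.49 V, with n = 6 electrons transferred.
The balanced reaction is 3 Ni²⁺(aq) + 2 Cr(s) → 3 Ni(s) + 2 Cr³⁺(aq), so Q = [Cr³⁺(aq)]^2 / [Ni²⁺(aq)]^3 = 6.3×10^3 and log Q = 3.799.
E = E° − (0.0592/n)·log Q = +0.49 − (0.0592/6)(3.799) = +0.453 V.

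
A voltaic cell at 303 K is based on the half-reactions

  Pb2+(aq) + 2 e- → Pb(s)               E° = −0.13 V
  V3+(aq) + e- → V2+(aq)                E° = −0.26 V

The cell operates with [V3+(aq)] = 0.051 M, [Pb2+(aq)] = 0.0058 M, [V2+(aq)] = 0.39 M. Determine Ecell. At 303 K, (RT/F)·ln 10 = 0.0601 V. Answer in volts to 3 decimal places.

Since E°(Pb²⁺/Pb) > E°(V³⁺/V²⁺), Pb²⁺/Pb serves as the cathode.
E°cell = −0.13 − (−0.26) = +0.13 V, with n = 2 electrons transferred.
For the overall reaction Pb2+(aq) + 2 V2+(aq) → Pb(s) + 2 V3+(aq), Q = [V3+(aq)]^2 / ([Pb2+(aq)]·[V2+(aq)]^2) = 2.95, giving log Q = 0.470.
E = E° − (0.0601/n)·log Q = +0.13 − (0.0601/2)(0.470) = +0.116 V.

+0.116 V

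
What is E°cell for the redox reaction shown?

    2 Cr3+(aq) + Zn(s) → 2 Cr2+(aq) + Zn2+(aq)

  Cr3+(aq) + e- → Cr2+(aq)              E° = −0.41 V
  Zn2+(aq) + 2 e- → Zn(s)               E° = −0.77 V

Cr3+(aq) gains electrons, so the Cr³⁺/Cr²⁺ couple is the cathode; the Zn²⁺/Zn couple is the anode.
E°cell = E°(cathode) − E°(anode) = −0.41 − (−0.77) = +0.36 V.
The positive value indicates the reaction is spontaneous as written.

+0.36 V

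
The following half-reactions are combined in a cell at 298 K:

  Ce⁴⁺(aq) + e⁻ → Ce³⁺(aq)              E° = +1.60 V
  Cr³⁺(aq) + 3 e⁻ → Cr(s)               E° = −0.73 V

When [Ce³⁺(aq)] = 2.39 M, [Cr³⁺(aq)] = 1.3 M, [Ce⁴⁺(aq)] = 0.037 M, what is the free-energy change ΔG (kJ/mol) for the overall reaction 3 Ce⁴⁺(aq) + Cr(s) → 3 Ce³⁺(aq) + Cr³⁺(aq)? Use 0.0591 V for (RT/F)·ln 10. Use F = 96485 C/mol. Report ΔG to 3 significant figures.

−643 kJ/mol

E°cell = +1.60 − (−0.73) = +2.33 V; the balanced reaction transfers n = 3 electrons.
The reaction quotient is ([Ce³⁺(aq)]^3·[Cr³⁺(aq)]) / [Ce⁴⁺(aq)]^3 = 3.5×10^5; by Nernst, E = +2.33 − (0.0591/3)(5.545) = +2.2208 V.
ΔG = −nFE = −(3)(96485)(+2.2208) J/mol = −643 kJ/mol.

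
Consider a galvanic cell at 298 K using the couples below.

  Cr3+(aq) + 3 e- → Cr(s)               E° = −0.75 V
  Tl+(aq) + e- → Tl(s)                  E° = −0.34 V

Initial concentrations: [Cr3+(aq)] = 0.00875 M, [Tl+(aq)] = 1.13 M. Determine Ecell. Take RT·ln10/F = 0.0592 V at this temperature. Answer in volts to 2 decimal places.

+0.45 V

Since E°(Tl⁺/Tl) > E°(Cr³⁺/Cr), Tl⁺/Tl serves as the cathode.
The standard potential is −0.34 − (−0.75) = +0.41 V and the balanced reaction transfers n = 3 electrons.
For the overall reaction 3 Tl+(aq) + Cr(s) → 3 Tl(s) + Cr3+(aq), Q = [Cr3+(aq)] / [Tl+(aq)]^3 = 0.00606, giving log Q = −2.217.
By the Nernst equation, E = +0.41 − (0.0592/3)·(−2.217) = +0.45 V.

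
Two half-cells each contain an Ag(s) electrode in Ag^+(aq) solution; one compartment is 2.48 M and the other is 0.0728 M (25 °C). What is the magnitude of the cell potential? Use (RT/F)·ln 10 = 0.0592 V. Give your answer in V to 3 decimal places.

0.091 V

For a concentration cell E°cell = 0, since both electrodes use the same couple.
The compartment with the higher Ag^+(aq) concentration (2.48 M) acts as the cathode; ions are reduced there and produced at the dilute (0.0728 M) anode.
With n = 1, Ecell = −(0.0592/1)·log([dilute]/[conc]) = −(0.0592/1)·log(0.0728/2.48) = +0.091 V.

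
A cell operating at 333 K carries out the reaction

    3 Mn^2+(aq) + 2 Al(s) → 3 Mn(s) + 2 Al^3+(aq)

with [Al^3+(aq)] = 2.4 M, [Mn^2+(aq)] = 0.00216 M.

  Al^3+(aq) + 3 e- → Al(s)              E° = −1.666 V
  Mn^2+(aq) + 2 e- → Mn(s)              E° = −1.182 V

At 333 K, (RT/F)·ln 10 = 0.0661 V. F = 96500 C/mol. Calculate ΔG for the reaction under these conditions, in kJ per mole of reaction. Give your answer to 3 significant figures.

With Mn²⁺/Mn reduced at the cathode, E°cell = −1.182 − (−1.666) = +0.484 V and n = 6.
Here Q = [Al^3+(aq)]^2 / [Mn^2+(aq)]^3 = 5.72×10^8 (log Q = 8.757), giving E = +0.484 − (0.0661/6)·(8.757) = +0.3875 V.
Finally ΔG = −nFE = −(6)(96500 C/mol)(+0.3875 V) = −224 kJ/mol.

−224 kJ/mol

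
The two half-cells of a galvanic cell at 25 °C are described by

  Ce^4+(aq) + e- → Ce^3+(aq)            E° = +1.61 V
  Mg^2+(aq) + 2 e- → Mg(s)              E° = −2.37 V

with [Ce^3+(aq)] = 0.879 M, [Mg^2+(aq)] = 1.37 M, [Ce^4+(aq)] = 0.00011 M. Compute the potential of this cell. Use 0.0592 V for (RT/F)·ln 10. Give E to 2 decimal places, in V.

+3.74 V

The Ce⁴⁺/Ce³⁺ couple has the more positive E°, so it is the cathode; Mg²⁺/Mg is the anode.
The standard potential is +1.61 − (−2.37) = +3.98 V and the balanced reaction transfers n = 2 electrons.
Balancing gives 2 Ce^4+(aq) + Mg(s) → 2 Ce^3+(aq) + Mg^2+(aq); hence Q = ([Ce^3+(aq)]^2·[Mg^2+(aq)]) / [Ce^4+(aq)]^2 = 8.75×10^7 (log Q = 7.942).
Applying E = E° − (RT ln10/nF)·log Q gives +3.98 − (0.0592/2)(7.942) = +3.74 V.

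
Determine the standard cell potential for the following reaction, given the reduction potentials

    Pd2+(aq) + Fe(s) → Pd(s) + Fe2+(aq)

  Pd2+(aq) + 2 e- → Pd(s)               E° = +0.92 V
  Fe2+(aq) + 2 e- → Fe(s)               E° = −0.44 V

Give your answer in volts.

+1.36 V

In the reaction as written, Pd2+(aq) is reduced (cathode) and Fe2+(aq) is produced by oxidation at the anode.
E°cell = E°(cathode) − E°(anode) = +0.92 − (−0.44) = +1.36 V.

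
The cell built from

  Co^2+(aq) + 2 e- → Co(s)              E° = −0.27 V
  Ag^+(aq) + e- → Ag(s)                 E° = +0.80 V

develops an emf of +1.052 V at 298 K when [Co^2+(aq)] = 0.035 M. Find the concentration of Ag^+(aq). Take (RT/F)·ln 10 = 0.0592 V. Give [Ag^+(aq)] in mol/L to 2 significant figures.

0.093 M

Ag⁺/Ag is the cathode (higher E°); E°cell = +0.80 − (−0.27) = +1.07 V with n = 2.
From the Nernst equation, log Q = n(E° − E)/0.0592 = 2·(+1.07 − (+1.052))/0.0592 = 0.608.
For 2 Ag^+(aq) + Co(s) → 2 Ag(s) + Co^2+(aq), the reaction quotient is Q = [Co^2+(aq)] / [Ag^+(aq)]^2.
Isolating [Ag^+(aq)] in Q = 10^{0.608} yields log [Ag^+(aq)] = −1.032, i.e. 0.093 M.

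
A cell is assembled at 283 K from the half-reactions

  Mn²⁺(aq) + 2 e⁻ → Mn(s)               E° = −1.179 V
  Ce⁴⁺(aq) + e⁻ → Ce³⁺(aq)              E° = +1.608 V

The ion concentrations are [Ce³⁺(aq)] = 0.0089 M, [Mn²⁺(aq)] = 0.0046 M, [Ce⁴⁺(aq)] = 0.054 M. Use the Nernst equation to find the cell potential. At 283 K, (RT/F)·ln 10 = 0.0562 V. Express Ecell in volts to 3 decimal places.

+2.897 V

The Ce⁴⁺/Ce³⁺ couple has the more positive E°, so it is the cathode; Mn²⁺/Mn is the anode.
E°cell = E°cat − E°an = +1.608 − (−1.179) = +2.787 V; n = 2.
For the overall reaction 2 Ce⁴⁺(aq) + Mn(s) → 2 Ce³⁺(aq) + Mn²⁺(aq), Q = ([Ce³⁺(aq)]^2·[Mn²⁺(aq)]) / [Ce⁴⁺(aq)]^2 = 0.000125, giving log Q = −3.903.
By the Nernst equation, E = +2.787 − (0.0562/2)·(−3.903) = +2.897 V.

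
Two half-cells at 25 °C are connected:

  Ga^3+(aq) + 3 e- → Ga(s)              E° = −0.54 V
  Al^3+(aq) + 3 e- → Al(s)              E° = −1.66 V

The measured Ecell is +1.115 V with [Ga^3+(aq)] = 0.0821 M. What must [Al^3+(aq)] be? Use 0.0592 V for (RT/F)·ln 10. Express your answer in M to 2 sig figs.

Ga³⁺/Ga is the cathode (higher E°); E°cell = −0.54 − (−1.66) = +1.12 V with n = 3.
From the Nernst equation, log Q = n(E° − E)/0.0592 = 3·(+1.12 − (+1.115))/0.0592 = 0.253.
Balancing electrons gives Ga^3+(aq) + Al(s) → Ga(s) + Al^3+(aq); thus Q = [Al^3+(aq)] / [Ga^3+(aq)].
Solving for the unknown gives log [Al^3+(aq)] = −0.833, so [Al^3+(aq)] ≈ 0.15 M.

0.15 M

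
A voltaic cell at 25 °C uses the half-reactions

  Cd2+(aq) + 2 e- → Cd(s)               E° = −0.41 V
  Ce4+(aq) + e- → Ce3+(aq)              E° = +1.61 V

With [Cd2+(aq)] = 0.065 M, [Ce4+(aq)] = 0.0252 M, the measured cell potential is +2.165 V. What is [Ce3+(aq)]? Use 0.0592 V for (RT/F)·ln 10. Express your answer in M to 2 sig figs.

0.00035 M

Ce⁴⁺/Ce³⁺ is the cathode (higher E°); E°cell = +1.61 − (−0.41) = +2.02 V with n = 2.
From the Nernst equation, log Q = n(E° − E)/0.0592 = 2·(+2.02 − (+2.165))/0.0592 = −4.899.
For 2 Ce4+(aq) + Cd(s) → 2 Ce3+(aq) + Cd2+(aq), the reaction quotient is Q = ([Ce3+(aq)]^2·[Cd2+(aq)]) / [Ce4+(aq)]^2.
Isolating [Ce3+(aq)] in Q = 10^{−4.899} yields log [Ce3+(aq)] = −3.455, i.e. 0.00035 M.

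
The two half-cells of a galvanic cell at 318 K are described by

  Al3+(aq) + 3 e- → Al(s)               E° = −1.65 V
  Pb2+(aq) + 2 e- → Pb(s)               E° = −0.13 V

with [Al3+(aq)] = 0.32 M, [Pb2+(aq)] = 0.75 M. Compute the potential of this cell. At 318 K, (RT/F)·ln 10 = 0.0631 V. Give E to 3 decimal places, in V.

The Pb²⁺/Pb couple has the more positive E°, so it is the cathode; Al³⁺/Al is the anode.
E°cell = −0.13 − (−1.65) = +1.52 V, with n = 6 electrons transferred.
For the overall reaction 3 Pb2+(aq) + 2 Al(s) → 3 Pb(s) + 2 Al3+(aq), Q = [Al3+(aq)]^2 / [Pb2+(aq)]^3 = 0.243, giving log Q = −0.615.
By the Nernst equation, E = +1.52 − (0.0631/6)·(−0.615) = +1.526 V.

+1.526 V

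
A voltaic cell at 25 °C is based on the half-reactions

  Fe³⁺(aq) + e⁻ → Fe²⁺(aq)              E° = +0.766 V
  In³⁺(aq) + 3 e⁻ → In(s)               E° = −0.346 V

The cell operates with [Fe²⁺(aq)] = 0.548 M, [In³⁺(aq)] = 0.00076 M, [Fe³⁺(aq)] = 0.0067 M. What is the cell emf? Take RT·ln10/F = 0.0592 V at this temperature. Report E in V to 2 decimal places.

+1.06 V

Since E°(Fe³⁺/Fe²⁺) > E°(In³⁺/In), Fe³⁺/Fe²⁺ serves as the cathode.
The standard potential is +0.766 − (−0.346) = +1.112 V and the balanced reaction transfers n = 3 electrons.
The balanced reaction is 3 Fe³⁺(aq) + In(s) → 3 Fe²⁺(aq) + In³⁺(aq), so Q = ([Fe²⁺(aq)]^3·[In³⁺(aq)]) / [Fe³⁺(aq)]^3 = 416 and log Q = 2.619.
By the Nernst equation, E = +1.112 − (0.0592/3)·(2.619) = +1.06 V.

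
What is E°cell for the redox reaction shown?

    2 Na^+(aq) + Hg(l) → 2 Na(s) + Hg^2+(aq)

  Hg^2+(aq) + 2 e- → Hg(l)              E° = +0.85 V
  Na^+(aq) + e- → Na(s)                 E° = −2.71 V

In the reaction as written, Na^+(aq) is reduced (cathode) and Hg^2+(aq) is produced by oxidation at the anode.
E°cell = E°(cathode) − E°(anode) = −2.71 − (+0.85) = −3.56 V.

−3.56 V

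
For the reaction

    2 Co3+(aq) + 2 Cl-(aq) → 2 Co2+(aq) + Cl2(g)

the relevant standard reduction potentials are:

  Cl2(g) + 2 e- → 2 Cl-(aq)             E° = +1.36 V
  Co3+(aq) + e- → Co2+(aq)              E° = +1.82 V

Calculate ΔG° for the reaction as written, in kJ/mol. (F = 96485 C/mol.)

In the reaction as written Co3+(aq) is reduced, so the Co³⁺/Co²⁺ couple is the cathode and Cl₂/Cl⁻ is the anode.
E°cell = +1.82 − (+1.36) = +0.46 V; balancing electrons gives n = 2.
ΔG° = −nFE°cell = −(2)(96485)(+0.46) J/mol = −88.8 kJ/mol.

−88.8 kJ/mol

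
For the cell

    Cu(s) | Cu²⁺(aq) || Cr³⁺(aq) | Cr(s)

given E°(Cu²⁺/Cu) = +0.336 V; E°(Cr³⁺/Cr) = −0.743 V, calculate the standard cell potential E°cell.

−1.079 V

By convention the left-hand electrode in cell notation is the anode (oxidation) and the right-hand electrode is the cathode (reduction).
E°cell = E°(right) − E°(left) = −0.743 − (+0.336) = −1.079 V.
The negative sign shows that, as written, the cell would require an external voltage to drive the reaction.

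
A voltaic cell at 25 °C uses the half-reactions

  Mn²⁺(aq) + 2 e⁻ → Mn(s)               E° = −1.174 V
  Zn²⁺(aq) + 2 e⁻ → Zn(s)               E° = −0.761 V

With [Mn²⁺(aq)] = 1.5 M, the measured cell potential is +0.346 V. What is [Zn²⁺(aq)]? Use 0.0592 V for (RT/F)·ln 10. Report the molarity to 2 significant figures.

0.0082 M

With Zn²⁺/Zn at the cathode and Mn²⁺/Mn at the anode, E°cell = −0.761 − (−1.174) = +0.413 V (n = 2).
From the Nernst equation, log Q = n(E° − E)/0.0592 = 2·(+0.413 − (+0.346))/0.0592 = 2.264.
Balancing electrons gives Zn²⁺(aq) + Mn(s) → Zn(s) + Mn²⁺(aq); thus Q = [Mn²⁺(aq)] / [Zn²⁺(aq)].
Solving for the unknown gives log [Zn²⁺(aq)] = −2.088, so [Zn²⁺(aq)] ≈ 0.0082 M.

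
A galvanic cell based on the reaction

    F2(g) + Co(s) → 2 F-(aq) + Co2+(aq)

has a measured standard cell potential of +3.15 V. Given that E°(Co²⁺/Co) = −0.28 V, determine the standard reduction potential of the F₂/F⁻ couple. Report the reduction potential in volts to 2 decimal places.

+2.87 V

In the reaction as written the F₂/F⁻ couple is reduced (cathode) and Co²⁺/Co is oxidized (anode), so E°cell = E°(F₂/F⁻) − E°(Co²⁺/Co).
E°(F₂/F⁻) = E°cell + E°(anode) = +3.15 + (−0.28) = +2.87 V.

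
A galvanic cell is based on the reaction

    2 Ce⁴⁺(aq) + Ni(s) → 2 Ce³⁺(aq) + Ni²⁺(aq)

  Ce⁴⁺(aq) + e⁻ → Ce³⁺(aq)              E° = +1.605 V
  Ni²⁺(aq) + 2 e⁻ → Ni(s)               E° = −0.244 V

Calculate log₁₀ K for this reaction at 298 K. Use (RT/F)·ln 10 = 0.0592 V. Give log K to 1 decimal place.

log K = 62.5

The Ce⁴⁺/Ce³⁺ couple is reduced (cathode); E°cell = +1.605 − (−0.244) = +1.849 V with n = 2.
At equilibrium E = 0, so log K = nE°cell / 0.0592 = (2)(+1.849) / 0.0592 = 62.5.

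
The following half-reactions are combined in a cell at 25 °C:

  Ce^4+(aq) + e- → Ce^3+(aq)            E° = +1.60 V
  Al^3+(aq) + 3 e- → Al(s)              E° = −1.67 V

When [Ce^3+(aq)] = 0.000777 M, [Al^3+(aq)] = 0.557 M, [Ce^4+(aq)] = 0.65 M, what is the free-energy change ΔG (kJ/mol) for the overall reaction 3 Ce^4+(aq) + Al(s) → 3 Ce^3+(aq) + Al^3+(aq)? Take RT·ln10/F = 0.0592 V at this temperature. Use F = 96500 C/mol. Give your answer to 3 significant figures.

−998 kJ/mol

E°cell = +1.60 − (−1.67) = +3.27 V; the balanced reaction transfers n = 3 electrons.
Q = ([Ce^3+(aq)]^3·[Al^3+(aq)]) / [Ce^4+(aq)]^3 = 9.51×10^−10, so log Q = −9.022 and E = +3.27 − (0.0592/3)(−9.022) = +3.4480 V.
ΔG = −nFE = −(3)(96500)(+3.4480) J/mol = −998 kJ/mol.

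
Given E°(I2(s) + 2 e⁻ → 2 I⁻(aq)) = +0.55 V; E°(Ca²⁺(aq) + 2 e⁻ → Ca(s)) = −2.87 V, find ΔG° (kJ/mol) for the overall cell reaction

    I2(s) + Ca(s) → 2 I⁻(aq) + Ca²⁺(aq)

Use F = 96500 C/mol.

In the reaction as written I2(s) is reduced, so the I₂/I⁻ couple is the cathode and Ca²⁺/Ca is the anode.
E°cell = +0.55 − (−2.87) = +3.42 V; balancing electrons gives n = 2.
ΔG° = −nFE°cell = −(2)(96500)(+3.42) J/mol = −660 kJ/mol.

−660 kJ/mol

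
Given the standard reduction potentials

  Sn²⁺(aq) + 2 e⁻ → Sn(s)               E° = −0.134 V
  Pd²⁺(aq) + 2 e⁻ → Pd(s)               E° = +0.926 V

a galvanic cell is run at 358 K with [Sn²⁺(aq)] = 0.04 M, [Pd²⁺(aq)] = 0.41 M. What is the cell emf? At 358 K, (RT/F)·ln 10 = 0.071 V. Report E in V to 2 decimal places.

Pd²⁺/Pd is reduced (cathode, E° = +0.926 V) and Sn²⁺/Sn is oxidized (anode).
E°cell = E°cat − E°an = +0.926 − (−0.134) = +1.060 V; n = 2.
Balancing gives Pd²⁺(aq) + Sn(s) → Pd(s) + Sn²⁺(aq); hence Q = [Sn²⁺(aq)] / [Pd²⁺(aq)] = 0.0976 (log Q = −1.011).
E = E° − (0.071/n)·log Q = +1.060 − (0.071/2)(−1.011) = +1.10 V.

+1.10 V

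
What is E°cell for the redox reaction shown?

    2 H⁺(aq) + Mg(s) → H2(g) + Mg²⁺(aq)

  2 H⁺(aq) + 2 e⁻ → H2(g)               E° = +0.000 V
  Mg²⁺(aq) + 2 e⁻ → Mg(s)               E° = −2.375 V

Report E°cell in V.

In the reaction as written, H⁺(aq) is reduced (cathode) and Mg²⁺(aq) is produced by oxidation at the anode.
E°cell = E°(cathode) − E°(anode) = +0.000 − (−2.375) = +2.375 V.

+2.375 V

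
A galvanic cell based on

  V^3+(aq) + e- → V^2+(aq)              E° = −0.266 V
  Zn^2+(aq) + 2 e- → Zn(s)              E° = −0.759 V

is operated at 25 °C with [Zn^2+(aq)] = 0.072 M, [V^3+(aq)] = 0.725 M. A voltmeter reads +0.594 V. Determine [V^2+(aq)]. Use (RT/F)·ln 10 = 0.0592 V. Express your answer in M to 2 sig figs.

0.053 M

The V³⁺/V²⁺ couple has the larger reduction potential, so it is the cathode: E°cell = −0.266 − (−0.759) = +0.493 V and n = 2.
Rearranging E = E° − (0.0592/n)·log Q gives log Q = 2(+0.493 − (+0.594))/0.0592 = −3.412.
For 2 V^3+(aq) + Zn(s) → 2 V^2+(aq) + Zn^2+(aq), the reaction quotient is Q = ([V^2+(aq)]^2·[Zn^2+(aq)]) / [V^3+(aq)]^2.
Substituting the known concentrations and solving, log [V^2+(aq)] = −1.274 and [V^2+(aq)] = 0.053 M.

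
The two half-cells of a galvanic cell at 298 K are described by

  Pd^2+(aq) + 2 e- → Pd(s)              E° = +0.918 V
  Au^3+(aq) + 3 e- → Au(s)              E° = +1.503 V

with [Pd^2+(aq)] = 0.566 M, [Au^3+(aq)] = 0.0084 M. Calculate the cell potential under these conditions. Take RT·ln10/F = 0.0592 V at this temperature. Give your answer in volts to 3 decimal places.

+0.551 V

Au³⁺/Au is reduced (cathode, E° = +1.503 V) and Pd²⁺/Pd is oxidized (anode).
E°cell = E°cat − E°an = +1.503 − (+0.918) = +0.585 V; n = 6.
Balancing gives 2 Au^3+(aq) + 3 Pd(s) → 2 Au(s) + 3 Pd^2+(aq); hence Q = [Pd^2+(aq)]^3 / [Au^3+(aq)]^2 = 2.57×10^3 (log Q = 3.410).
Applying E = E° − (RT ln10/nF)·log Q gives +0.585 − (0.0592/6)(3.410) = +0.551 V.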